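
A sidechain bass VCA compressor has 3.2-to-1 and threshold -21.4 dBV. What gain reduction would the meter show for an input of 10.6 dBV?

22 dB

10.6 dBV exceeds the threshold by 32 dB.
At 3.2:1, output sits 32/3.2 = 10 dB above threshold.
So the signal is attenuated by 32 − 10 = 22 dB.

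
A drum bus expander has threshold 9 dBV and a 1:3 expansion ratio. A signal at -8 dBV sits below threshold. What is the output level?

Below threshold, a 1:3 expander applies gain = (3−1)×(T − x) of attenuation.
(3−1) × 17 = 34 dB, so output = -8 − 34 = -42 dBV.

-42 dBV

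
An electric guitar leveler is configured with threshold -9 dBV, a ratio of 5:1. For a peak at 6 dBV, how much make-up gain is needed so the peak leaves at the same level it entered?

12 dB

Without make-up, output = threshold + overshoot/5 = -9 + 3 = -6 dBV.
Gap to target: 12 dB.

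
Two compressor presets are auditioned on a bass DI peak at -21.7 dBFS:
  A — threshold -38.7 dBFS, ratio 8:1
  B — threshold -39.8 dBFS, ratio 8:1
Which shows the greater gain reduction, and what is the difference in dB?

B, by 0.9625 dB

A: overshoot 17 dB → output overshoot 2.125 dB → GR 14.875 dB.
B: overshoot 18.1 dB → output overshoot 2.2625 dB → GR 15.8375 dB.
Difference: 0.9625 dB in favour of B.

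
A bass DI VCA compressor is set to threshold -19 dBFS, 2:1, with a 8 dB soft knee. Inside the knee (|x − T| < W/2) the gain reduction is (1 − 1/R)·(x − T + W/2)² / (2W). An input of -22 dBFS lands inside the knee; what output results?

-22.03125 dBFS

x − T + W/2 = -22 − (-19) + 4 = 1.
GR = (1 − 1/2) × 1² / 16 = 0.5 × 1 / 16 = 0.03125 dB.
Output = -22 − 0.03125 = -22.03125 dBFS.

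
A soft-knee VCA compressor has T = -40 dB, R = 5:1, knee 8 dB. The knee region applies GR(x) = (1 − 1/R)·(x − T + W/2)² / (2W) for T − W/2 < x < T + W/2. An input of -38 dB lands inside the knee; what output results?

x − T + W/2 = -38 − (-40) + 4 = 6.
GR = (1 − 1/5) × 6² / 16 = 0.8 × 36 / 16 = 1.8 dB.
Output = -38 − 1.8 = -39.8 dB.

-39.8 dB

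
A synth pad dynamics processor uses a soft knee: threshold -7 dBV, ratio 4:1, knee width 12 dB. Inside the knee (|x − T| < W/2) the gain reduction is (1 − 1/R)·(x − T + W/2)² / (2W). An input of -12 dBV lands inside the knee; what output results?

-12.03125 dBV

x − T + W/2 = -12 − (-7) + 6 = 1.
GR = (1 − 1/4) × 1² / 24 = 0.75 × 1 / 24 = 0.03125 dB.
Output = -12 − 0.03125 = -12.03125 dBV.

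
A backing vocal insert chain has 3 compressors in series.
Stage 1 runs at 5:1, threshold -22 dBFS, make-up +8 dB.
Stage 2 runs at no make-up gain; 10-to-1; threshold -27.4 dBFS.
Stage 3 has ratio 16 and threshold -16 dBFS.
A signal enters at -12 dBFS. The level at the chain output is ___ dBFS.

Stage 1: 10 dB above -22 dBFS, reduced 5:1 to 2 dB above → -20 dBFS; +8 dB make-up → -12 dBFS.
Stage 2: -12 dBFS is 15.4 dB over -27.4 dBFS; at 10:1 that becomes 1.54 dB over, giving -25.86 dBFS.
Stage 3: below threshold (-25.86 ≤ -16); passes unchanged; output -25.86 dBFS.

-25.86 dBFS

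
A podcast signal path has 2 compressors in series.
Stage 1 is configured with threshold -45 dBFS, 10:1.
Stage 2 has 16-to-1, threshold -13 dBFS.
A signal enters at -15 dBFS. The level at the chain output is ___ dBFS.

-42 dBFS

Stage 1: -15 dBFS is 30 dB over -45 dBFS; at 10:1 that becomes 3 dB over, giving -42 dBFS.
Stage 2: -42 dBFS is at or below the -13 dBFS threshold — no compression; output -42 dBFS.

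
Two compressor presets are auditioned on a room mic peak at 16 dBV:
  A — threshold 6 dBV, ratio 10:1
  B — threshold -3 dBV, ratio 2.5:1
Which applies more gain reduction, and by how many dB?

A: overshoot 10 dB → output overshoot 1 dB → GR 9 dB.
B: overshoot 19 dB → output overshoot 7.6 dB → GR 11.4 dB.
B reduces 2.4 dB more.

B, by 2.4 dB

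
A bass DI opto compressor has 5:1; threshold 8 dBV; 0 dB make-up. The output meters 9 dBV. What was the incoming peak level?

13 dBV

The compressed level sits 9 − 8 = 1 dB over threshold.
Input overshoot = R × output overshoot = 5 dB → input = 8 + 5 = 13 dBV.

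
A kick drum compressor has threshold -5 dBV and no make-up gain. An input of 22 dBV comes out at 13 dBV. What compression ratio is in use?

1.5:1

Input overshoot = 22 − (-5) = 27 dB; output overshoot = 13 − (-5) = 18 dB.
Ratio = 27 / 18 = 1.5.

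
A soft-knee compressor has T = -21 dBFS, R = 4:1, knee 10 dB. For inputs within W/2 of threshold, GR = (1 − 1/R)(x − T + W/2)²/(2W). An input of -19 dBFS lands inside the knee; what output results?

-20.8375 dBFS

x − T + W/2 = -19 − (-21) + 5 = 7.
GR = (1 − 1/4) × 7² / 20 = 0.75 × 49 / 20 = 1.8375 dB.
Output = -19 − 1.8375 = -20.8375 dBFS.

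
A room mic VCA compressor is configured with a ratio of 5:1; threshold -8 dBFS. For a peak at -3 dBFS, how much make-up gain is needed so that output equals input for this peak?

Overshoot 5 dB → 5/5 = 1 dB after compression, so the compressed level is -8 + 1 = -7 dBFS.
Make-up = target − compressed = -3 − (-7) = 4 dB.

4 dB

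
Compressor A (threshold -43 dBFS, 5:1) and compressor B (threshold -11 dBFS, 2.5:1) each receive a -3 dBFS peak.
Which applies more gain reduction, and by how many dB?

A, by 27.2 dB

A: 40 dB over, compressed to 8 dB over, so 32 dB of GR.
B: 8 dB over, compressed to 3.2 dB over, so 4.8 dB of GR.
Difference: 27.2 dB in favour of A.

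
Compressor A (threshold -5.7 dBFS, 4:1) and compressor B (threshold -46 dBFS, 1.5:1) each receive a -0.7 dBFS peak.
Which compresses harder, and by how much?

B, by 11.35 dB

A: overshoot 5 dB → output overshoot 1.25 dB → GR 3.75 dB.
B: overshoot 45.3 dB → output overshoot 30.2 dB → GR 15.1 dB.
Difference: 11.35 dB in favour of B.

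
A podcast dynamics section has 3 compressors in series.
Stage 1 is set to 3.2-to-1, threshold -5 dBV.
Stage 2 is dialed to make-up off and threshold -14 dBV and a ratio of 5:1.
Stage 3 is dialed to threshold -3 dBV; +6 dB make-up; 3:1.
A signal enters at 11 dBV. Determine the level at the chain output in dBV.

Stage 1: overshoot 16 dB → 16/3.2 = 5 dB → 0 dBV.
Stage 2: 0 dBV is 14 dB over -14 dBV; at 5:1 that becomes 2.8 dB over, giving -11.2 dBV.
Stage 3: below threshold (-11.2 ≤ -3); passes unchanged; make-up brings it to -5.2 dBV.

-5.2 dBV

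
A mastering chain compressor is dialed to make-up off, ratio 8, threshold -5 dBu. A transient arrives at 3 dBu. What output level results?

-4 dBu

3 dBu sits 8 dB over threshold.
At 8:1 the overshoot is divided by 8, leaving 1 dB above threshold.
So the level is -5 + 1 = -4 dBu.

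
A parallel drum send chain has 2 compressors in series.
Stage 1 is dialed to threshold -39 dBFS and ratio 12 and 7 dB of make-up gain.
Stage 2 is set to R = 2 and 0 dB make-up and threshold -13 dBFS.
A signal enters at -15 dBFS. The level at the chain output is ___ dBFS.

-30 dBFS

Stage 1: -15 dBFS is 24 dB over -39 dBFS; at 12:1 that becomes 2 dB over, giving -37 dBFS; +7 dB make-up → -30 dBFS.
Stage 2: -30 dBFS is at or below the -13 dBFS threshold — no compression; output -30 dBFS.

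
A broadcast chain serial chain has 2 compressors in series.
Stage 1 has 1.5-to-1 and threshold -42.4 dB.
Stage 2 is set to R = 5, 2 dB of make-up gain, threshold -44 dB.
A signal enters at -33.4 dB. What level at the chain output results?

-40.48 dB

Stage 1: -33.4 dB is 9 dB over -42.4 dB; at 1.5:1 that becomes 6 dB over, giving -36.4 dB.
Stage 2: -36.4 dB is 7.6 dB over -44 dB; at 5:1 that becomes 1.52 dB over, giving -42.48 dB; +2 dB make-up → -40.48 dB.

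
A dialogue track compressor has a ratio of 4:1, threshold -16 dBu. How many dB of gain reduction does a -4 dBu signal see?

The signal is 12 dB above threshold.
A 4:1 ratio leaves 3 dB of that excess.
GR = overshoot in − overshoot out = 12 − 3 = 9 dB.

9 dB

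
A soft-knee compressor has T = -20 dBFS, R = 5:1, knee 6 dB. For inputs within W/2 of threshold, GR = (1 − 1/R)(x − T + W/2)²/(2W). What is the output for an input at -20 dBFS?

-20.6 dBFS

x − T + W/2 = -20 − (-20) + 3 = 3.
GR = (1 − 1/5) × 3² / 12 = 0.8 × 9 / 12 = 0.6 dB.
Output = -20 − 0.6 = -20.6 dBFS.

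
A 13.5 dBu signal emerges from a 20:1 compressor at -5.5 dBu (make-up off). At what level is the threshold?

Input is 20 dB above T (since output overshoot × R = input overshoot: (-5.5 − T)·20 = 13.5 − T gives T = -6.5 dBu).
Check: -6.5 + (13.5 − (-6.5))/20 = -6.5 + 1 = -5.5 dBu. ✓

-6.5 dBu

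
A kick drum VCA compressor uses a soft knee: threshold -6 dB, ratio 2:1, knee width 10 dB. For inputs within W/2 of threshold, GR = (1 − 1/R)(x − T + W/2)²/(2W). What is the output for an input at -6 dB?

x − T + W/2 = -6 − (-6) + 5 = 5.
GR = (1 − 1/2) × 5² / 20 = 0.5 × 25 / 20 = 0.625 dB.
Output = -6 − 0.625 = -6.625 dB.

-6.625 dB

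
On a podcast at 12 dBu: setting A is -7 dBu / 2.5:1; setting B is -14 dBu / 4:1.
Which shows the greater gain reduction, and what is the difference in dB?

A: GR = 19 − 19/2.5 = 11.4 dB.
B: GR = 26 − 26/4 = 19.5 dB.
Difference: 8.1 dB in favour of B.

B, by 8.1 dB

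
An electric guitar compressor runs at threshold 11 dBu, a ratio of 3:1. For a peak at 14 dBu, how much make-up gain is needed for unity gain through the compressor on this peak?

2 dB

Overshoot 3 dB → 3/3 = 1 dB after compression, so the compressed level is 11 + 1 = 12 dBu.
Make-up = target − compressed = 14 − 12 = 2 dB.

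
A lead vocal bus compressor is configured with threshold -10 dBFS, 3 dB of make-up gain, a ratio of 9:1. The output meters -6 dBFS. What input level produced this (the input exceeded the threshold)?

-1 dBFS

Stripping the +3 dB make-up gives -9 dBFS at the gain stage.
That's 1 dB above the -10 dBFS threshold.
Input overshoot = R × output overshoot = 9 dB → input = -10 + 9 = -1 dBFS.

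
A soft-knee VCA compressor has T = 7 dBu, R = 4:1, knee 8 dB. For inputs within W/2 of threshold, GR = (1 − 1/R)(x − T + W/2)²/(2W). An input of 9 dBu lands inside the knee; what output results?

7.3125 dBu

x − T + W/2 = 9 − 7 + 4 = 6.
GR = (1 − 1/4) × 6² / 16 = 0.75 × 36 / 16 = 1.6875 dB.
Output = 9 − 1.6875 = 7.3125 dBu.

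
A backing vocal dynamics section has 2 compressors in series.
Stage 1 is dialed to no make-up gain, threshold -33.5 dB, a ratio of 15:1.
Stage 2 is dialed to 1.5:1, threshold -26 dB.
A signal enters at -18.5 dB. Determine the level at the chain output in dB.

-32.5 dB

Stage 1: 15 dB above -33.5 dB, reduced 15:1 to 1 dB above → -32.5 dB.
Stage 2: -32.5 dB ≤ -26 dB, so stage 2 doesn't engage; output -32.5 dB.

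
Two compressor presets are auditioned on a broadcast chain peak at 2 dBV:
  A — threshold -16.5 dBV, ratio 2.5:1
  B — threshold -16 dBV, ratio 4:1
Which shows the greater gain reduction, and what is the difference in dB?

B, by 2.4 dB

A: 18.5 dB over, compressed to 7.4 dB over, so 11.1 dB of GR.
B: 18 dB over, compressed to 4.5 dB over, so 13.5 dB of GR.
Difference: 2.4 dB in favour of B.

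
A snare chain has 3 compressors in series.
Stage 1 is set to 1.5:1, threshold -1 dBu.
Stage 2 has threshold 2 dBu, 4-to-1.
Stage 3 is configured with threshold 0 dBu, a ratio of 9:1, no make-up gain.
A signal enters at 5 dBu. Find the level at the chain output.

0.25 dBu

Stage 1: overshoot 6 dB → 6/1.5 = 4 dB → 3 dBu.
Stage 2: 1 dB above 2 dBu, reduced 4:1 to 0.25 dB above → 2.25 dBu.
Stage 3: 2.25 dB above 0 dBu, reduced 9:1 to 0.25 dB above → 0.25 dBu.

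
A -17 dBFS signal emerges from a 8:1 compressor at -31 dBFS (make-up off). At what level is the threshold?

Input is 16 dB above T (since output overshoot × R = input overshoot: (-31 − T)·8 = -17 − T gives T = -33 dBFS).
Check: -33 + (-17 − (-33))/8 = -33 + 2 = -31 dBFS. ✓

-33 dBFS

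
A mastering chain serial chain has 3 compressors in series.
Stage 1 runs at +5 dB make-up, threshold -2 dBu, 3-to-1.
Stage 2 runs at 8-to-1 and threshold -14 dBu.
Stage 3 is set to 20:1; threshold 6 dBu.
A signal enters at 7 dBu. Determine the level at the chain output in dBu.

-11.5 dBu

Stage 1: 7 dBu is 9 dB over -2 dBu; at 3:1 that becomes 3 dB over, giving 1 dBu; +5 dB make-up → 6 dBu.
Stage 2: 6 dBu is 20 dB over -14 dBu; at 8:1 that becomes 2.5 dB over, giving -11.5 dBu.
Stage 3: -11.5 dBu is at or below the 6 dBu threshold — no compression; output -11.5 dBu.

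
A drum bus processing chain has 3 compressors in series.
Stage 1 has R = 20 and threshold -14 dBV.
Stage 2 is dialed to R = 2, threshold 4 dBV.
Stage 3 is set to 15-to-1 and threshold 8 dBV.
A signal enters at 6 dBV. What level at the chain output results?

Stage 1: 6 dBV is 20 dB over -14 dBV; at 20:1 that becomes 1 dB over, giving -13 dBV.
Stage 2: -13 dBV is at or below the 4 dBV threshold — no compression; output -13 dBV.
Stage 3: -13 dBV is at or below the 8 dBV threshold — no compression; output -13 dBV.

-13 dBV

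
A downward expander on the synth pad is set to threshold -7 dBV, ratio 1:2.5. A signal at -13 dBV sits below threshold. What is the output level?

Undershoot = (-7) − (-13) = 6 dB.
At 1:2.5, that expands to 15 dB under threshold.
Output = -7 − 15 = -22 dBV.

-22 dBV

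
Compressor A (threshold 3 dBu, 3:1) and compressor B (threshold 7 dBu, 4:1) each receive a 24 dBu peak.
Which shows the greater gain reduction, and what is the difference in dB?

A: 21 dB over, compressed to 7 dB over, so 14 dB of GR.
B: 17 dB over, compressed to 4.25 dB over, so 12.75 dB of GR.
A reduces 1.25 dB more.

A, by 1.25 dB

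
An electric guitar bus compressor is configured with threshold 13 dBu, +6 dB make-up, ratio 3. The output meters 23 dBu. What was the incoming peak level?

25 dBu

Remove make-up: 23 − 6 = 17 dBu.
Post-compression overshoot = 17 − 13 = 4 dB.
Before 3:1 compression the overshoot was 4 × 3 = 12 dB, so input = 13 + 12 = 25 dBu.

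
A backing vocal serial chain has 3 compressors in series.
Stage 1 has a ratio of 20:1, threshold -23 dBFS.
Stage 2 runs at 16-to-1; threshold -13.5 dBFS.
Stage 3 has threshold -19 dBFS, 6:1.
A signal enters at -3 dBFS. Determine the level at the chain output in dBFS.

-22 dBFS

Stage 1: overshoot 20 dB → 20/20 = 1 dB → -22 dBFS.
Stage 2: -22 dBFS is at or below the -13.5 dBFS threshold — no compression; output -22 dBFS.
Stage 3: below threshold (-22 ≤ -19); passes unchanged; output -22 dBFS.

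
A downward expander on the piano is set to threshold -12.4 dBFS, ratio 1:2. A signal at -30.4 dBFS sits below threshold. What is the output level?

-48.4 dBFS

Below threshold, a 1:2 expander applies gain = (2−1)×(T − x) of attenuation.
(2−1) × 18 = 18 dB, so output = -30.4 − 18 = -48.4 dBFS.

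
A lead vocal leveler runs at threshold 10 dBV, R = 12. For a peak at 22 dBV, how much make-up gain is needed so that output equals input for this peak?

Without make-up, output = threshold + overshoot/12 = 10 + 1 = 11 dBV.
Gap to target: 11 dB.

11 dB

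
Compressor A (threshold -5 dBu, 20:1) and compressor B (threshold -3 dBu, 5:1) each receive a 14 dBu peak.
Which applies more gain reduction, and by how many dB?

A, by 4.45 dB

A: GR = 19 − 19/20 = 18.05 dB.
B: GR = 17 − 17/5 = 13.6 dB.
Difference: 4.45 dB in favour of A.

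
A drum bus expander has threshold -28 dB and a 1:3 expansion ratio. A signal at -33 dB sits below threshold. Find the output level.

Undershoot = (-28) − (-33) = 5 dB.
At 1:3, that expands to 15 dB under threshold.
Output = -28 − 15 = -43 dB.

-43 dB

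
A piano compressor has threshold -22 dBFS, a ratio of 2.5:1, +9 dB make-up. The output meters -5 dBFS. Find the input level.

-2 dBFS

Remove make-up: -5 − 9 = -14 dBFS.
Post-compression overshoot = -14 − (-22) = 8 dB.
Before 2.5:1 compression the overshoot was 8 × 2.5 = 20 dB, so input = -22 + 20 = -2 dBFS.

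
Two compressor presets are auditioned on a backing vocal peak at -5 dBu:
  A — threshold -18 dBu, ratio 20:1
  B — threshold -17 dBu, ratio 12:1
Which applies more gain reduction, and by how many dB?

A, by 1.35 dB

A: 13 dB over, compressed to 0.65 dB over, so 12.35 dB of GR.
B: 12 dB over, compressed to 1 dB over, so 11 dB of GR.
A reduces 1.35 dB more.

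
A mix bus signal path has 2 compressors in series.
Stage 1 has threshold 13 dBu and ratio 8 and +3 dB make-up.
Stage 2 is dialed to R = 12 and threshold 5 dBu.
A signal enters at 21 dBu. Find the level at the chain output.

6 dBu

Stage 1: 8 dB above 13 dBu, reduced 8:1 to 1 dB above → 14 dBu; +3 dB make-up → 17 dBu.
Stage 2: 17 dBu is 12 dB over 5 dBu; at 12:1 that becomes 1 dB over, giving 6 dBu.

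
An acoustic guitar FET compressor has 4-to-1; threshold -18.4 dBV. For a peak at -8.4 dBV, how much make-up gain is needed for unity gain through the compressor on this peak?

Without make-up, output = threshold + overshoot/4 = -18.4 + 2.5 = -15.9 dBV.
Gap to target: 7.5 dB.

7.5 dB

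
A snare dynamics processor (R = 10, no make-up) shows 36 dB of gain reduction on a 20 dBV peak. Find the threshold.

-20 dBV

Input is 40 dB above T (since output overshoot × R = input overshoot: (-16 − T)·10 = 20 − T gives T = -20 dBV).
Check: -20 + (20 − (-20))/10 = -20 + 4 = -16 dBV. ✓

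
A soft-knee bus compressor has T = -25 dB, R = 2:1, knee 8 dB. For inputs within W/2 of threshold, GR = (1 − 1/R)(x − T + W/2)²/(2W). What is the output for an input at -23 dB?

-24.125 dB

x − T + W/2 = -23 − (-25) + 4 = 6.
GR = (1 − 1/2) × 6² / 16 = 0.5 × 36 / 16 = 1.125 dB.
Output = -23 − 1.125 = -24.125 dB.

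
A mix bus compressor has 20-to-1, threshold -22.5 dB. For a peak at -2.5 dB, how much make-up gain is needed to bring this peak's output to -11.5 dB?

Overshoot 20 dB → 20/20 = 1 dB after compression, so the compressed level is -22.5 + 1 = -21.5 dB.
Make-up = target − compressed = -11.5 − (-21.5) = 10 dB.

10 dB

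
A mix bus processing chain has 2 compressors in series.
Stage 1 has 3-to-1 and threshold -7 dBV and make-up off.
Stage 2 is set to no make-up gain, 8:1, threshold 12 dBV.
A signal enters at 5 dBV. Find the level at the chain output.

-3 dBV

Stage 1: 12 dB above -7 dBV, reduced 3:1 to 4 dB above → -3 dBV.
Stage 2: -3 dBV ≤ 12 dBV, so stage 2 doesn't engage; output -3 dBV.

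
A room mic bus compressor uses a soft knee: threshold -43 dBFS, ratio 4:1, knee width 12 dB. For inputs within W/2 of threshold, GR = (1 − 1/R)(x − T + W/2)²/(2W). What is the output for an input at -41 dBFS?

x − T + W/2 = -41 − (-43) + 6 = 8.
GR = (1 − 1/4) × 8² / 24 = 0.75 × 64 / 24 = 2 dB.
Output = -41 − 2 = -43 dBFS.

-43 dBFS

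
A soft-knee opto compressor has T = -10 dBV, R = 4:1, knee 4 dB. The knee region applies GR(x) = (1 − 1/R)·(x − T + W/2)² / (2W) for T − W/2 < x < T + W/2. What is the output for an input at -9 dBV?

-9.84375 dBV

x − T + W/2 = -9 − (-10) + 2 = 3.
GR = (1 − 1/4) × 3² / 8 = 0.75 × 9 / 8 = 0.84375 dB.
Output = -9 − 0.84375 = -9.84375 dBV.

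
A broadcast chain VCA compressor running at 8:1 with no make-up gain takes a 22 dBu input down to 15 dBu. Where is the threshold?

14 dBu

Let T be the threshold. Output overshoot = (input overshoot)/R, so 15 − T = (22 − T)/8.
8·(15 − T) = 22 − T → 7·T = 120 − 22 = 98.
T = 98/7 = 14 dBu.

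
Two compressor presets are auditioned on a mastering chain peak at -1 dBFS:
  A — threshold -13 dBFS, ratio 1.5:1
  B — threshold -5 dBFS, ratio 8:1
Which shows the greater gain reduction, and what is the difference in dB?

A, by 0.5 dB

A: 12 dB over, compressed to 8 dB over, so 4 dB of GR.
B: 4 dB over, compressed to 0.5 dB over, so 3.5 dB of GR.
A reduces 0.5 dB more.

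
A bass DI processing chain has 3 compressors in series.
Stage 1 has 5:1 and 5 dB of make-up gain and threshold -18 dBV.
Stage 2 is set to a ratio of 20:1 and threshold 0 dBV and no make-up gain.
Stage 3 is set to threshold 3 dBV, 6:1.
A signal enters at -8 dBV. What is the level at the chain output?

Stage 1: 10 dB above -18 dBV, reduced 5:1 to 2 dB above → -16 dBV; +5 dB make-up → -11 dBV.
Stage 2: -11 dBV is at or below the 0 dBV threshold — no compression; output -11 dBV.
Stage 3: -11 dBV ≤ 3 dBV, so stage 3 doesn't engage; output -11 dBV.

-11 dBV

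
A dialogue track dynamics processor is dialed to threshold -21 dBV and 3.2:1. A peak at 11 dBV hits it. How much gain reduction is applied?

Overshoot = 11 − (-21) = 32 dB.
At 3.2:1, output sits 32/3.2 = 10 dB above threshold.
So the signal is attenuated by 32 − 10 = 22 dB.

22 dB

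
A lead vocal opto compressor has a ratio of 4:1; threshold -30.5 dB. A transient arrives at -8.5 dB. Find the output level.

-25 dB

-8.5 dB sits 22 dB over threshold.
4:1 compression reduces that to 22/4 = 5.5 dB over.
Output = -30.5 + 5.5 = -25 dB.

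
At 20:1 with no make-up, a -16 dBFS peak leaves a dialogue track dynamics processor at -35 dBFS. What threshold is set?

Let T be the threshold. Output overshoot = (input overshoot)/R, so -35 − T = (-16 − T)/20.
20·(-35 − T) = -16 − T → 19·T = -700 − (-16) = -684.
T = -684/19 = -36 dBFS.

-36 dBFS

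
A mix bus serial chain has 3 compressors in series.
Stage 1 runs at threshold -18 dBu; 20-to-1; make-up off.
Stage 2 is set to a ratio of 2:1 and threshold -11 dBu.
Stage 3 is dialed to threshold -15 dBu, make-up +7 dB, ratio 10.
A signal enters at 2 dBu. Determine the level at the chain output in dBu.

-10 dBu

Stage 1: 2 dBu is 20 dB over -18 dBu; at 20:1 that becomes 1 dB over, giving -17 dBu.
Stage 2: below threshold (-17 ≤ -11); passes unchanged; output -17 dBu.
Stage 3: below threshold (-17 ≤ -15); passes unchanged; make-up brings it to -10 dBu.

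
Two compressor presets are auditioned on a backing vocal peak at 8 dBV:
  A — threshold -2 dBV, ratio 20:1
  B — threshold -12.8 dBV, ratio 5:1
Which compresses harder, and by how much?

A: overshoot 10 dB → output overshoot 0.5 dB → GR 9.5 dB.
B: overshoot 20.8 dB → output overshoot 4.16 dB → GR 16.64 dB.
B reduces 7.14 dB more.

B, by 7.14 dB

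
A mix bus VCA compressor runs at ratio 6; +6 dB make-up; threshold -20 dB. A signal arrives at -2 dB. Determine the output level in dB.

Overshoot: -2 − (-20) = 18 dB.
The 18 dB excess becomes 3 dB after 6:1 reduction.
So the level is -20 + 3 = -17 dB; make-up adds 6 dB, giving -11 dB.

-11 dB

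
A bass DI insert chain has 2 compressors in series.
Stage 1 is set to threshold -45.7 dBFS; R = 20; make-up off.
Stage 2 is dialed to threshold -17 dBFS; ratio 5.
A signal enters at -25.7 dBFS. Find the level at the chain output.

Stage 1: overshoot 20 dB → 20/20 = 1 dB → -44.7 dBFS.
Stage 2: below threshold (-44.7 ≤ -17); passes unchanged; output -44.7 dBFS.

-44.7 dBFS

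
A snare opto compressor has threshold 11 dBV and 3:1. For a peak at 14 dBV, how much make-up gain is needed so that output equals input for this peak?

2 dB

Without make-up, output = threshold + overshoot/3 = 11 + 1 = 12 dBV.
Gap to target: 2 dB.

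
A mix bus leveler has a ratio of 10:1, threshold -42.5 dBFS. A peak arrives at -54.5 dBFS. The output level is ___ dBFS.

-54.5 dBFS is 12 dB below the -42.5 dBFS threshold, so no gain reduction is applied.
Output = input = -54.5 dBFS.

-54.5 dBFS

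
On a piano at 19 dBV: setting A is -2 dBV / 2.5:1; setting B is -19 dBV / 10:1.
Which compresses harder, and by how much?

B, by 21.6 dB

A: overshoot 21 dB → output overshoot 8.4 dB → GR 12.6 dB.
B: overshoot 38 dB → output overshoot 3.8 dB → GR 34.2 dB.
B reduces 21.6 dB more.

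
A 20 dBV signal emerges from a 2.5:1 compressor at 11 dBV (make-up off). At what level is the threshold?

5 dBV

Input is 15 dB above T (since output overshoot × R = input overshoot: (11 − T)·2.5 = 20 − T gives T = 5 dBV).
Check: 5 + (20 − 5)/2.5 = 5 + 6 = 11 dBV. ✓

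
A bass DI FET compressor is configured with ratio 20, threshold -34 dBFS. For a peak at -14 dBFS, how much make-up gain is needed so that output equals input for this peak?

19 dB

Without make-up, output = threshold + overshoot/20 = -34 + 1 = -33 dBFS.
Gap to target: 19 dB.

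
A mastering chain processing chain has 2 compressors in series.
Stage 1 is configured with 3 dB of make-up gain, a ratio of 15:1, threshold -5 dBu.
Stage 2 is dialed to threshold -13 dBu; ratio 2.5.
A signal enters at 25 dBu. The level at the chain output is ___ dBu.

Stage 1: 30 dB above -5 dBu, reduced 15:1 to 2 dB above → -3 dBu; +3 dB make-up → 0 dBu.
Stage 2: overshoot 13 dB → 13/2.5 = 5.2 dB → -7.8 dBu.

-7.8 dBu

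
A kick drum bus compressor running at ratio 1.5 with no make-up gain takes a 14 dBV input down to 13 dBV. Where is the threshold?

Input is 3 dB above T (since output overshoot × R = input overshoot: (13 − T)·1.5 = 14 − T gives T = 11 dBV).
Check: 11 + (14 − 11)/1.5 = 11 + 2 = 13 dBV. ✓

11 dBV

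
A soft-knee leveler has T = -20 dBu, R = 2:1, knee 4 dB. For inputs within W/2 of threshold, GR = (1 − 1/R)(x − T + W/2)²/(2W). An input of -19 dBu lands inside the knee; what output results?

x − T + W/2 = -19 − (-20) + 2 = 3.
GR = (1 − 1/2) × 3² / 8 = 0.5 × 9 / 8 = 0.5625 dB.
Output = -19 − 0.5625 = -19.5625 dBu.

-19.5625 dBu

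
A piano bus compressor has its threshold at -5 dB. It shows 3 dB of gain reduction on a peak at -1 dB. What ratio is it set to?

4:1

Input overshoot = -1 − (-5) = 4 dB.
Output overshoot = 4 − 3 = 1 dB.
Ratio = input overshoot / output overshoot = 4 / 1 = 4.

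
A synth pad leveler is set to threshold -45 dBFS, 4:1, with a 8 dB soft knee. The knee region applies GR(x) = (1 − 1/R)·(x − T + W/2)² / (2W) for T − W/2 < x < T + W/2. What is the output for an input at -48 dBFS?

x − T + W/2 = -48 − (-45) + 4 = 1.
GR = (1 − 1/4) × 1² / 16 = 0.75 × 1 / 16 = 0.046875 dB.
Output = -48 − 0.046875 = -48.046875 dBFS.

-48.046875 dBFS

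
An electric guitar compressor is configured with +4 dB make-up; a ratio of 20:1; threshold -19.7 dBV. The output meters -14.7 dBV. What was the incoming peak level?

Stripping the +4 dB make-up gives -18.7 dBV at the gain stage.
The compressed level sits -18.7 − (-19.7) = 1 dB over threshold.
Undo the ratio: input overshoot = 1 × 20 = 20 dB, giving input = 0.3 dBV.

0.3 dBV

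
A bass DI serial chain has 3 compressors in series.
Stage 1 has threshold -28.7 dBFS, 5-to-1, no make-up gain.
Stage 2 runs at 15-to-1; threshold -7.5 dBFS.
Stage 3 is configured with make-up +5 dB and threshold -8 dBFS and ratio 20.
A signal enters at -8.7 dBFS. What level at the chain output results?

Stage 1: overshoot 20 dB → 20/5 = 4 dB → -24.7 dBFS.
Stage 2: -24.7 dBFS is at or below the -7.5 dBFS threshold — no compression; output -24.7 dBFS.
Stage 3: -24.7 dBFS is at or below the -8 dBFS threshold — no compression; make-up brings it to -19.7 dBFS.

-19.7 dBFS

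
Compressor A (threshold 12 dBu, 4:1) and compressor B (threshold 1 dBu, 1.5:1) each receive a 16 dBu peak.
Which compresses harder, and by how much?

B, by 2 dB

A: overshoot 4 dB → output overshoot 1 dB → GR 3 dB.
B: overshoot 15 dB → output overshoot 10 dB → GR 5 dB.
Difference: 2 dB in favour of B.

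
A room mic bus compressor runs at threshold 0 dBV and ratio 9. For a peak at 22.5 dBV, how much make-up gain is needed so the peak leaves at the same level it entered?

Overshoot 22.5 dB → 22.5/9 = 2.5 dB after compression, so the compressed level is 0 + 2.5 = 2.5 dBV.
Make-up = target − compressed = 22.5 − 2.5 = 20 dB.

20 dB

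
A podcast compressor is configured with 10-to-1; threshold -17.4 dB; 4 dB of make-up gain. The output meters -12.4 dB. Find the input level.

-7.4 dB

Remove make-up: -12.4 − 4 = -16.4 dB.
That's 1 dB above the -17.4 dB threshold.
Undo the ratio: input overshoot = 1 × 10 = 10 dB, giving input = -7.4 dB.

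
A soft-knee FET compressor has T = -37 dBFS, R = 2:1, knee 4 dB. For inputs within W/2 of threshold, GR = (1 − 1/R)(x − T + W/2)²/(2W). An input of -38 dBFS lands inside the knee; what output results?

x − T + W/2 = -38 − (-37) + 2 = 1.
GR = (1 − 1/2) × 1² / 8 = 0.5 × 1 / 8 = 0.0625 dB.
Output = -38 − 0.0625 = -38.0625 dBFS.

-38.0625 dBFS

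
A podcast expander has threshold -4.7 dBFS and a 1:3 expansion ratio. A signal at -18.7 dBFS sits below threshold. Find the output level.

-46.7 dBFS

The input is 14 dB below the -4.7 dBFS threshold.
A 1:3 expander multiplies undershoot by 3: 14 × 3 = 42 dB below threshold.
Output = -4.7 − 42 = -46.7 dBFS.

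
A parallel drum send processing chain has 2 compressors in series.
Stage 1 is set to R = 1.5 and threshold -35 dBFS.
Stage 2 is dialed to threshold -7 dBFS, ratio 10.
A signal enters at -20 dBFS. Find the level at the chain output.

Stage 1: -20 dBFS is 15 dB over -35 dBFS; at 1.5:1 that becomes 10 dB over, giving -25 dBFS.
Stage 2: below threshold (-25 ≤ -7); passes unchanged; output -25 dBFS.

-25 dBFS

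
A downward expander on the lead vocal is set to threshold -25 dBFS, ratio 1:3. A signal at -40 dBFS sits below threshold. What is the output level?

-70 dBFS

Undershoot = (-25) − (-40) = 15 dB.
At 1:3, that expands to 45 dB under threshold.
Output = -25 − 45 = -70 dBFS.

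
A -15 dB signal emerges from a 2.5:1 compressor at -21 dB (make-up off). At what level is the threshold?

Gain reduction = -15 − (-21) = 6 dB; output overshoot = GR / (R − 1) = 6 / 1.5 = 4 dB.
Threshold = output − output overshoot = -21 − 4 = -25 dB.

-25 dB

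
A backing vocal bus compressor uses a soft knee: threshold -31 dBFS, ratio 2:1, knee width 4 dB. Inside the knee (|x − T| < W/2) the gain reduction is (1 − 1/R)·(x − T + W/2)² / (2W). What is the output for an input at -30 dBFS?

x − T + W/2 = -30 − (-31) + 2 = 3.
GR = (1 − 1/2) × 3² / 8 = 0.5 × 9 / 8 = 0.5625 dB.
Output = -30 − 0.5625 = -30.5625 dBFS.

-30.5625 dBFS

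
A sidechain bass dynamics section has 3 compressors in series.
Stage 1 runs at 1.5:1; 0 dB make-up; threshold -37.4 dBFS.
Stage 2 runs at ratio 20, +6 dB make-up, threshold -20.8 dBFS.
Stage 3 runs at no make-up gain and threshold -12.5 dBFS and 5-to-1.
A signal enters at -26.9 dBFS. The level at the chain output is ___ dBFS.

-24.4 dBFS

Stage 1: 10.5 dB above -37.4 dBFS, reduced 1.5:1 to 7 dB above → -30.4 dBFS.
Stage 2: -30.4 dBFS ≤ -20.8 dBFS, so stage 2 doesn't engage; make-up brings it to -24.4 dBFS.
Stage 3: -24.4 dBFS ≤ -12.5 dBFS, so stage 3 doesn't engage; output -24.4 dBFS.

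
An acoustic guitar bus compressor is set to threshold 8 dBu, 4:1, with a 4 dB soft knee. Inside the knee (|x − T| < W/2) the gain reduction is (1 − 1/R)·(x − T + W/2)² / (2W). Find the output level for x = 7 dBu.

6.90625 dBu

x − T + W/2 = 7 − 8 + 2 = 1.
GR = (1 − 1/4) × 1² / 8 = 0.75 × 1 / 8 = 0.09375 dB.
Output = 7 − 0.09375 = 6.90625 dBu.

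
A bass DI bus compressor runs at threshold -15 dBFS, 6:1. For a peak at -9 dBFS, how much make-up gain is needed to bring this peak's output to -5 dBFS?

9 dB

Without make-up, output = threshold + overshoot/6 = -15 + 1 = -14 dBFS.
Gap to target: 9 dB.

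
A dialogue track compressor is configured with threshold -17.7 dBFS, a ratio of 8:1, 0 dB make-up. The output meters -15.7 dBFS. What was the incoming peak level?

-1.7 dBFS

That's 2 dB above the -17.7 dBFS threshold.
Input overshoot = R × output overshoot = 16 dB → input = -17.7 + 16 = -1.7 dBFS.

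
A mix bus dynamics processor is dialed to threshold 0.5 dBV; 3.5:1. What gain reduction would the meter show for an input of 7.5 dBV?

Overshoot = 7.5 − 0.5 = 7 dB.
After 3.5:1 compression the overshoot becomes 7/3.5 = 2 dB.
So the signal is attenuated by 7 − 2 = 5 dB.

5 dB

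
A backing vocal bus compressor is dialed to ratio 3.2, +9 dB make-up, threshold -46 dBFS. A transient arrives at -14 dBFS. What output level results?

-27 dBFS

The input is 32 dB above the -46 dBFS threshold.
3.2:1 compression reduces that to 32/3.2 = 10 dB over.
That puts the output at -36 dBFS; make-up adds 9 dB, giving -27 dBFS.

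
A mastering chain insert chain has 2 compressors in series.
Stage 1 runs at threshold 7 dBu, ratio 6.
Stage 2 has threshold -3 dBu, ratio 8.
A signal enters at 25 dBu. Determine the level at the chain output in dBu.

-1.375 dBu

Stage 1: 25 dBu is 18 dB over 7 dBu; at 6:1 that becomes 3 dB over, giving 10 dBu.
Stage 2: overshoot 13 dB → 13/8 = 1.625 dB → -1.375 dBu.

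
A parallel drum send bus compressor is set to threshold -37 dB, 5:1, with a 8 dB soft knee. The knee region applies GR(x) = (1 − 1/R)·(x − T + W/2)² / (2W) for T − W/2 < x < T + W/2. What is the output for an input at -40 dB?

-40.05 dB

x − T + W/2 = -40 − (-37) + 4 = 1.
GR = (1 − 1/5) × 1² / 16 = 0.8 × 1 / 16 = 0.05 dB.
Output = -40 − 0.05 = -40.05 dB.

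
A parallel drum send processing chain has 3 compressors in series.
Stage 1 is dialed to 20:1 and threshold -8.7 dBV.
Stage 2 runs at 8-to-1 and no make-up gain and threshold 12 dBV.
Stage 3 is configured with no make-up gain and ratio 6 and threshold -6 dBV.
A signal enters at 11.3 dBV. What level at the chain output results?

Stage 1: 20 dB above -8.7 dBV, reduced 20:1 to 1 dB above → -7.7 dBV.
Stage 2: -7.7 dBV is at or below the 12 dBV threshold — no compression; output -7.7 dBV.
Stage 3: -7.7 dBV ≤ -6 dBV, so stage 3 doesn't engage; output -7.7 dBV.

-7.7 dBV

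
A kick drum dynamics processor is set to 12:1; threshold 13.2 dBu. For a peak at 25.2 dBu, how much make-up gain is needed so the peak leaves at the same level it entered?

11 dB

The peak compresses to 13.2 + 12/12 = 14.2 dBu.
To reach 25.2 dBu requires 25.2 − 14.2 = 11 dB of make-up.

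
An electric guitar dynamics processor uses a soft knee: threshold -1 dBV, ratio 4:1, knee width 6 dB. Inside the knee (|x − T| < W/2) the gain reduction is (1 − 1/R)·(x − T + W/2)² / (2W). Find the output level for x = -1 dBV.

x − T + W/2 = -1 − (-1) + 3 = 3.
GR = (1 − 1/4) × 3² / 12 = 0.75 × 9 / 12 = 0.5625 dB.
Output = -1 − 0.5625 = -1.5625 dBV.

-1.5625 dBV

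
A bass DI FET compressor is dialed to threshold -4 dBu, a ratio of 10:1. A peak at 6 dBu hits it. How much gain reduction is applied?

9 dB

6 dBu exceeds the threshold by 10 dB.
After 10:1 compression the overshoot becomes 10/10 = 1 dB.
So the signal is attenuated by 10 − 1 = 9 dB.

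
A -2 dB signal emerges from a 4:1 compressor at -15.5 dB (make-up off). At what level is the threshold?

-20 dB

Input is 18 dB above T (since output overshoot × R = input overshoot: (-15.5 − T)·4 = -2 − T gives T = -20 dB).
Check: -20 + (-2 − (-20))/4 = -20 + 4.5 = -15.5 dB. ✓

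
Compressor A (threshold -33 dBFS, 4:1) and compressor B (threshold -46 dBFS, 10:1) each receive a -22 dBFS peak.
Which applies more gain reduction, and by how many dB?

B, by 13.35 dB

A: overshoot 11 dB → output overshoot 2.75 dB → GR 8.25 dB.
B: overshoot 24 dB → output overshoot 2.4 dB → GR 21.6 dB.
B applies 13.35 dB more gain reduction.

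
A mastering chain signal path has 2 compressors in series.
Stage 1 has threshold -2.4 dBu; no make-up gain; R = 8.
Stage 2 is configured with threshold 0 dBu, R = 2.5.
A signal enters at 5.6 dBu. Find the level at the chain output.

-1.4 dBu

Stage 1: overshoot 8 dB → 8/8 = 1 dB → -1.4 dBu.
Stage 2: -1.4 dBu ≤ 0 dBu, so stage 2 doesn't engage; output -1.4 dBu.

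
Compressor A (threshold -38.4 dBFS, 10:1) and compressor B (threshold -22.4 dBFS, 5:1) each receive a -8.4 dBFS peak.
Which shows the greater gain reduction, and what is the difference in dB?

A, by 15.8 dB

A: 30 dB over, compressed to 3 dB over, so 27 dB of GR.
B: 14 dB over, compressed to 2.8 dB over, so 11.2 dB of GR.
A applies 15.8 dB more gain reduction.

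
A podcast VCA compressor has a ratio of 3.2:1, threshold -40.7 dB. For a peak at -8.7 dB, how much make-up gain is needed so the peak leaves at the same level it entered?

The peak compresses to -40.7 + 32/3.2 = -30.7 dB.
To reach -8.7 dB requires -8.7 − (-30.7) = 22 dB of make-up.

22 dB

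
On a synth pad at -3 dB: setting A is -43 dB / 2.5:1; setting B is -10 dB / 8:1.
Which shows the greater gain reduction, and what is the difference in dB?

A: 40 dB over, compressed to 16 dB over, so 24 dB of GR.
B: 7 dB over, compressed to 0.875 dB over, so 6.125 dB of GR.
Difference: 17.875 dB in favour of A.

A, by 17.875 dB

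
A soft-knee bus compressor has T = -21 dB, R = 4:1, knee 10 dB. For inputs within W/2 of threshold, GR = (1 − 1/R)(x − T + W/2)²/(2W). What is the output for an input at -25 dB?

-25.0375 dB

x − T + W/2 = -25 − (-21) + 5 = 1.
GR = (1 − 1/4) × 1² / 20 = 0.75 × 1 / 20 = 0.0375 dB.
Output = -25 − 0.0375 = -25.0375 dB.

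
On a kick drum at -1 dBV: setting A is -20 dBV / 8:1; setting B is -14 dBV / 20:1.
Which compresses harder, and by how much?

A: overshoot 19 dB → output overshoot 2.375 dB → GR 16.625 dB.
B: overshoot 13 dB → output overshoot 0.65 dB → GR 12.35 dB.
A reduces 4.275 dB more.

A, by 4.275 dB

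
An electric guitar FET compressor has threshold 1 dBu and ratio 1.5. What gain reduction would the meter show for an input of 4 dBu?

Overshoot = 4 − 1 = 3 dB.
At 1.5:1, output sits 3/1.5 = 2 dB above threshold.
Gain reduction = 3 − 2 = 1 dB.

1 dB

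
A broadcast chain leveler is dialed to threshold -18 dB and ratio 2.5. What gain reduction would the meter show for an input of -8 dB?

The signal is 10 dB above threshold.
After 2.5:1 compression the overshoot becomes 10/2.5 = 4 dB.
GR = overshoot in − overshoot out = 10 − 4 = 6 dB.

6 dB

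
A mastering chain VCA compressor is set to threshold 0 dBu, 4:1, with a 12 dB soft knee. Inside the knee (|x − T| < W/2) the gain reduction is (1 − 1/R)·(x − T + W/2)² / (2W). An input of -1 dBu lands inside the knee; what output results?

-1.78125 dBu

x − T + W/2 = -1 − 0 + 6 = 5.
GR = (1 − 1/4) × 5² / 24 = 0.75 × 25 / 24 = 0.78125 dB.
Output = -1 − 0.78125 = -1.78125 dBu.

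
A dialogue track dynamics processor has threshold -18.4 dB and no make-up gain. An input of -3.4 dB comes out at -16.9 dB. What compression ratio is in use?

Input overshoot = -3.4 − (-18.4) = 15 dB; output overshoot = -16.9 − (-18.4) = 1.5 dB.
Ratio = 15 / 1.5 = 10.

10:1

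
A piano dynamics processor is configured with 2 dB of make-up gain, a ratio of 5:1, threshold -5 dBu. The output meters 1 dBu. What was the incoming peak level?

15 dBu

Stripping the +2 dB make-up gives -1 dBu at the gain stage.
That's 4 dB above the -5 dBu threshold.
Input overshoot = R × output overshoot = 20 dB → input = -5 + 20 = 15 dBu.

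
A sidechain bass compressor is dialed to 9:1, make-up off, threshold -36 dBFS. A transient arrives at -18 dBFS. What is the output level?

-18 dBFS sits 18 dB over threshold.
9:1 compression reduces that to 18/9 = 2 dB over.
That puts the output at -34 dBFS.

-34 dBFS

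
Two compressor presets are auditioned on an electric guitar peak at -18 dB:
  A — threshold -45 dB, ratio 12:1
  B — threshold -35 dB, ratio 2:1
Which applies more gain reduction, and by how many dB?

A, by 16.25 dB

A: GR = 27 − 27/12 = 24.75 dB.
B: GR = 17 − 17/2 = 8.5 dB.
Difference: 16.25 dB in favour of A.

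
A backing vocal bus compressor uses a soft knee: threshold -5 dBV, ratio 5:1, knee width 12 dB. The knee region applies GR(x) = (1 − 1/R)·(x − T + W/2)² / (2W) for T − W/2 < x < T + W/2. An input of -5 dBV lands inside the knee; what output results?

-6.2 dBV

x − T + W/2 = -5 − (-5) + 6 = 6.
GR = (1 − 1/5) × 6² / 24 = 0.8 × 36 / 24 = 1.2 dB.
Output = -5 − 1.2 = -6.2 dBV.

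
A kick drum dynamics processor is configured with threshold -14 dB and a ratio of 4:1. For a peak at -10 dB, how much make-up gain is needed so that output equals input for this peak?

The peak compresses to -14 + 4/4 = -13 dB.
To reach -10 dB requires -10 − (-13) = 3 dB of make-up.

3 dB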